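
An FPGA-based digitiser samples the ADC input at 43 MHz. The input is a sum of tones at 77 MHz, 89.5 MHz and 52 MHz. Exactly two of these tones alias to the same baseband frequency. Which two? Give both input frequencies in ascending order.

52 MHz, 77 MHz

fs/2 = 21.5 MHz.
77 MHz mod fs = 34 MHz.
34 MHz > fs/2 = 21.5 MHz, folds to fs − 34 MHz = 9 MHz.
89.5 MHz mod fs = 3.5 MHz.
3.5 MHz ≤ fs/2 = 21.5 MHz, appears at 3.5 MHz.
52 MHz mod fs = 9 MHz.
9 MHz ≤ fs/2 = 21.5 MHz, appears at 9 MHz.
52 MHz and 77 MHz both map to 9 MHz.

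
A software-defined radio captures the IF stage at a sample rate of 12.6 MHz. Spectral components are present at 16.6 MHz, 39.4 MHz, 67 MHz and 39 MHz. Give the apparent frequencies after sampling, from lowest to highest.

fs/2 = 6.3 MHz.
16.6 MHz mod fs = 4 MHz.
4 MHz ≤ fs/2 = 6.3 MHz, appears at 4 MHz.
39.4 MHz mod fs = 1.6 MHz.
1.6 MHz ≤ fs/2 = 6.3 MHz, appears at 1.6 MHz.
67 MHz mod fs = 4 MHz.
4 MHz ≤ fs/2 = 6.3 MHz, appears at 4 MHz.
39 MHz mod fs = 1.2 MHz.
1.2 MHz ≤ fs/2 = 6.3 MHz, appears at 1.2 MHz.
Distinct values: {1.2 MHz, 1.6 MHz, 4 MHz}.

1.2 MHz, 1.6 MHz, 4 MHz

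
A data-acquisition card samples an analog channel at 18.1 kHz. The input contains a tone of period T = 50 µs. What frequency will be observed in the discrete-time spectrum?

T = 50 µs → f = 1/T = 20 kHz.
20 kHz mod fs = 1.9 kHz.
1.9 kHz ≤ fs/2 = 9.05 kHz, appears at 1.9 kHz.

1.9 kHz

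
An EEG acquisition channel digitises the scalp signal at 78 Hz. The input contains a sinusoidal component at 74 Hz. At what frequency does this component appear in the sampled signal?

74 Hz > fs/2 = 39 Hz, folds to fs − 74 Hz = 4 Hz.

4 Hz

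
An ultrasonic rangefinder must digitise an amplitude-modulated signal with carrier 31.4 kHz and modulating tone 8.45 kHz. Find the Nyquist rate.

79.7 kHz

AM sidebands sit at fc ± fm = 22.95 kHz and 39.85 kHz.
Highest-frequency component: 39.85 kHz.
Nyquist rate = 2 × 39.85 kHz = 79.7 kHz.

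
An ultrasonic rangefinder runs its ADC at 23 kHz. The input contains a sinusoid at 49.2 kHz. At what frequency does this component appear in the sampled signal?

49.2 kHz mod fs = 3.2 kHz.
3.2 kHz ≤ fs/2 = 11.5 kHz, appears at 3.2 kHz.

3.2 kHz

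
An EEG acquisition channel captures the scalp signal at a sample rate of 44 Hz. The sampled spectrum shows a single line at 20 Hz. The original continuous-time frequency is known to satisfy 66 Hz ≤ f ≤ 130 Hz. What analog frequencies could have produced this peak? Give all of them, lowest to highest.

Frequencies that alias to 20 Hz are k·fs ± 20 Hz for integer k ≥ 0.
k=0: 20 Hz.
k=1: 24 Hz, 64 Hz.
k=2: 68 Hz, 108 Hz.
k=3: 112 Hz, 152 Hz.
k=4: 156 Hz, 196 Hz.
Within [66 Hz, 130 Hz]: 68 Hz, 108 Hz, 112 Hz.

68 Hz, 108 Hz, 112 Hz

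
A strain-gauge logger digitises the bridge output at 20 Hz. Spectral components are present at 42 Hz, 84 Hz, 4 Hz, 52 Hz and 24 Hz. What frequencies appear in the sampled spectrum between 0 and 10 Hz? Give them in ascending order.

fs/2 = 10 Hz.
42 Hz mod fs = 2 Hz.
2 Hz ≤ fs/2 = 10 Hz, appears at 2 Hz.
84 Hz mod fs = 4 Hz.
4 Hz ≤ fs/2 = 10 Hz, appears at 4 Hz.
4 Hz ≤ fs/2 = 10 Hz, passes unchanged.
52 Hz mod fs = 12 Hz.
12 Hz > fs/2 = 10 Hz, folds to fs − 12 Hz = 8 Hz.
24 Hz mod fs = 4 Hz.
4 Hz ≤ fs/2 = 10 Hz, appears at 4 Hz.
Distinct values: {2 Hz, 4 Hz, 8 Hz}.

2 Hz, 4 Hz, 8 Hz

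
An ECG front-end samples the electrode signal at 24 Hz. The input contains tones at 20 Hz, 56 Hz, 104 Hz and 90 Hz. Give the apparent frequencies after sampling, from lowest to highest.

4 Hz, 6 Hz, 8 Hz

fs/2 = 12 Hz.
20 Hz > fs/2 = 12 Hz, folds to fs − 20 Hz = 4 Hz.
56 Hz mod fs = 8 Hz.
8 Hz ≤ fs/2 = 12 Hz, appears at 8 Hz.
104 Hz mod fs = 8 Hz.
8 Hz ≤ fs/2 = 12 Hz, appears at 8 Hz.
90 Hz mod fs = 18 Hz.
18 Hz > fs/2 = 12 Hz, folds to fs − 18 Hz = 6 Hz.
Distinct values: {4 Hz, 6 Hz, 8 Hz}.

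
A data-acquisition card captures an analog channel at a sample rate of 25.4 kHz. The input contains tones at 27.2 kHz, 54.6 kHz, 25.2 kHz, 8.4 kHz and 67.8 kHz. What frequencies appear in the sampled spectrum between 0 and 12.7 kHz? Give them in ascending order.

fs/2 = 12.7 kHz.
27.2 kHz mod fs = 1.8 kHz.
1.8 kHz ≤ fs/2 = 12.7 kHz, appears at 1.8 kHz.
54.6 kHz mod fs = 3.8 kHz.
3.8 kHz ≤ fs/2 = 12.7 kHz, appears at 3.8 kHz.
25.2 kHz > fs/2 = 12.7 kHz, folds to fs − 25.2 kHz = 0.2 kHz.
8.4 kHz ≤ fs/2 = 12.7 kHz, passes unchanged.
67.8 kHz mod fs = 17 kHz.
17 kHz > fs/2 = 12.7 kHz, folds to fs − 17 kHz = 8.4 kHz.
Distinct values: {0.2 kHz, 1.8 kHz, 3.8 kHz, 8.4 kHz}.

0.2 kHz, 1.8 kHz, 3.8 kHz, 8.4 kHz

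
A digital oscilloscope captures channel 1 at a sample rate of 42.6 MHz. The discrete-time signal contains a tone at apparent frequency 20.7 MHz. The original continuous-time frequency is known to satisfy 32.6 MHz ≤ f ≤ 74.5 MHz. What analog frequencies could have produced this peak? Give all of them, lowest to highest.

Frequencies that alias to 20.7 MHz are k·fs ± 20.7 MHz for integer k ≥ 0.
k=0: 20.7 MHz.
k=1: 21.9 MHz, 63.3 MHz.
k=2: 64.5 MHz, 105.9 MHz.
k=3: 107.1 MHz, 148.5 MHz.
Within [32.6 MHz, 74.5 MHz]: 63.3 MHz, 64.5 MHz.

63.3 MHz, 64.5 MHz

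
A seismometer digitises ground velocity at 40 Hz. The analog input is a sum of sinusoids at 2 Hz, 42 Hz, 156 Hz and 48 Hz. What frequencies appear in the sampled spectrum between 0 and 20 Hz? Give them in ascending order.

2 Hz, 4 Hz, 8 Hz

fs/2 = 20 Hz.
2 Hz ≤ fs/2 = 20 Hz, passes unchanged.
42 Hz mod fs = 2 Hz.
2 Hz ≤ fs/2 = 20 Hz, appears at 2 Hz.
156 Hz mod fs = 36 Hz.
36 Hz > fs/2 = 20 Hz, folds to fs − 36 Hz = 4 Hz.
48 Hz mod fs = 8 Hz.
8 Hz ≤ fs/2 = 20 Hz, appears at 8 Hz.
Distinct values: {2 Hz, 4 Hz, 8 Hz}.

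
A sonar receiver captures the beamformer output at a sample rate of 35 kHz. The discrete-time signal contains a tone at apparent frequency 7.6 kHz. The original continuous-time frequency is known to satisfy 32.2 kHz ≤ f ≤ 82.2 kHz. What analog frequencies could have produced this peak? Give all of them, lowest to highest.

Frequencies that alias to 7.6 kHz are k·fs ± 7.6 kHz for integer k ≥ 0.
k=0: 7.6 kHz.
k=1: 27.4 kHz, 42.6 kHz.
k=2: 62.4 kHz, 77.6 kHz.
k=3: 97.4 kHz, 112.6 kHz.
Within [32.2 kHz, 82.2 kHz]: 42.6 kHz, 62.4 kHz, 77.6 kHz.

42.6 kHz, 62.4 kHz, 77.6 kHz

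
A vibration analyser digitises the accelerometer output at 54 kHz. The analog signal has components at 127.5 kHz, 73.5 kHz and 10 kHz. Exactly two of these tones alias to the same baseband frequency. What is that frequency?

19.5 kHz

fs/2 = 27 kHz.
127.5 kHz mod fs = 19.5 kHz.
19.5 kHz ≤ fs/2 = 27 kHz, appears at 19.5 kHz.
73.5 kHz mod fs = 19.5 kHz.
19.5 kHz ≤ fs/2 = 27 kHz, appears at 19.5 kHz.
10 kHz ≤ fs/2 = 27 kHz, passes unchanged.
73.5 kHz and 127.5 kHz both map to 19.5 kHz.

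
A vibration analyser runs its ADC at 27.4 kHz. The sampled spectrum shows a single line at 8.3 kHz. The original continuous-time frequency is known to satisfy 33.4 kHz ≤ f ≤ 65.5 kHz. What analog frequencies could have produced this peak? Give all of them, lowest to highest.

Frequencies that alias to 8.3 kHz are k·fs ± 8.3 kHz for integer k ≥ 0.
k=0: 8.3 kHz.
k=1: 19.1 kHz, 35.7 kHz.
k=2: 46.5 kHz, 63.1 kHz.
k=3: 73.9 kHz, 90.5 kHz.
Within [33.4 kHz, 65.5 kHz]: 35.7 kHz, 46.5 kHz, 63.1 kHz.

35.7 kHz, 46.5 kHz, 63.1 kHz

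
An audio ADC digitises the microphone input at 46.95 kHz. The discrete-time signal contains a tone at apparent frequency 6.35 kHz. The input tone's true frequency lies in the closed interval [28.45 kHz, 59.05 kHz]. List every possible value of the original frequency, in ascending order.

40.6 kHz, 53.3 kHz

Frequencies that alias to 6.35 kHz are k·fs ± 6.35 kHz for integer k ≥ 0.
k=0: 6.35 kHz.
k=1: 40.6 kHz, 53.3 kHz.
k=2: 87.55 kHz, 100.25 kHz.
Within [28.45 kHz, 59.05 kHz]: 40.6 kHz, 53.3 kHz.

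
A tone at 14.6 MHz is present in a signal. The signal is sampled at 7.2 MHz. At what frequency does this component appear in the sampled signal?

0.2 MHz

14.6 MHz mod fs = 0.2 MHz.
0.2 MHz ≤ fs/2 = 3.6 MHz, appears at 0.2 MHz.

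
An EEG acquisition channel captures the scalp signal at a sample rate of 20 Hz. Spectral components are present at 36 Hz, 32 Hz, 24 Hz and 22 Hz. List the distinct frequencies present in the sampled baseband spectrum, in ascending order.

fs/2 = 10 Hz.
36 Hz mod fs = 16 Hz.
16 Hz > fs/2 = 10 Hz, folds to fs − 16 Hz = 4 Hz.
32 Hz mod fs = 12 Hz.
12 Hz > fs/2 = 10 Hz, folds to fs − 12 Hz = 8 Hz.
24 Hz mod fs = 4 Hz.
4 Hz ≤ fs/2 = 10 Hz, appears at 4 Hz.
22 Hz mod fs = 2 Hz.
2 Hz ≤ fs/2 = 10 Hz, appears at 2 Hz.
Distinct values: {2 Hz, 4 Hz, 8 Hz}.

2 Hz, 4 Hz, 8 Hz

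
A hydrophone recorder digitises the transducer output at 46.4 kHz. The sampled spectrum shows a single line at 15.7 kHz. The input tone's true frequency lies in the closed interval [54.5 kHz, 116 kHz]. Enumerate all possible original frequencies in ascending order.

Frequencies that alias to 15.7 kHz are k·fs ± 15.7 kHz for integer k ≥ 0.
k=0: 15.7 kHz.
k=1: 30.7 kHz, 62.1 kHz.
k=2: 77.1 kHz, 108.5 kHz.
k=3: 123.5 kHz, 154.9 kHz.
Within [54.5 kHz, 116 kHz]: 62.1 kHz, 77.1 kHz, 108.5 kHz.

62.1 kHz, 77.1 kHz, 108.5 kHz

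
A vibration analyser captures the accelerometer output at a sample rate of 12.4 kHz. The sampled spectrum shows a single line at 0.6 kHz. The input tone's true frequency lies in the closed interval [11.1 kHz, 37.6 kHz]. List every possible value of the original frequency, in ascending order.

11.8 kHz, 13 kHz, 24.2 kHz, 25.4 kHz, 36.6 kHz

Frequencies that alias to 0.6 kHz are k·fs ± 0.6 kHz for integer k ≥ 0.
k=0: 0.6 kHz.
k=1: 11.8 kHz, 13 kHz.
k=2: 24.2 kHz, 25.4 kHz.
k=3: 36.6 kHz, 37.8 kHz.
k=4: 49 kHz, 50.2 kHz.
Within [11.1 kHz, 37.6 kHz]: 11.8 kHz, 13 kHz, 24.2 kHz, 25.4 kHz, 36.6 kHz.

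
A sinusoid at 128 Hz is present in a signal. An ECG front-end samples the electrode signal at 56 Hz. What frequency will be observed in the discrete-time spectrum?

16 Hz

128 Hz mod fs = 16 Hz.
16 Hz ≤ fs/2 = 28 Hz, appears at 16 Hz.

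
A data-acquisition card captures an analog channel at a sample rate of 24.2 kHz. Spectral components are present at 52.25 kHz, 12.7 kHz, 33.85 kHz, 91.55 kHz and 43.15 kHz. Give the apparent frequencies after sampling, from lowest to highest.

fs/2 = 12.1 kHz.
52.25 kHz mod fs = 3.85 kHz.
3.85 kHz ≤ fs/2 = 12.1 kHz, appears at 3.85 kHz.
12.7 kHz > fs/2 = 12.1 kHz, folds to fs − 12.7 kHz = 11.5 kHz.
33.85 kHz mod fs = 9.65 kHz.
9.65 kHz ≤ fs/2 = 12.1 kHz, appears at 9.65 kHz.
91.55 kHz mod fs = 18.95 kHz.
18.95 kHz > fs/2 = 12.1 kHz, folds to fs − 18.95 kHz = 5.25 kHz.
43.15 kHz mod fs = 18.95 kHz.
18.95 kHz > fs/2 = 12.1 kHz, folds to fs − 18.95 kHz = 5.25 kHz.
Distinct values: {3.85 kHz, 5.25 kHz, 9.65 kHz, 11.5 kHz}.

3.85 kHz, 5.25 kHz, 9.65 kHz, 11.5 kHz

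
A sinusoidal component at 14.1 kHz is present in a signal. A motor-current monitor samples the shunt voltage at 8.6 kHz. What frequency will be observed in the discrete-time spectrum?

3.1 kHz

14.1 kHz mod fs = 5.5 kHz.
5.5 kHz > fs/2 = 4.3 kHz, folds to fs − 5.5 kHz = 3.1 kHz.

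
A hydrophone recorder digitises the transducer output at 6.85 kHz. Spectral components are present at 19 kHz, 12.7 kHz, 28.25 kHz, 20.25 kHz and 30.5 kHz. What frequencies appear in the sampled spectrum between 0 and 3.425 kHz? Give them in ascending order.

fs/2 = 3.425 kHz.
19 kHz mod fs = 5.3 kHz.
5.3 kHz > fs/2 = 3.425 kHz, folds to fs − 5.3 kHz = 1.55 kHz.
12.7 kHz mod fs = 5.85 kHz.
5.85 kHz > fs/2 = 3.425 kHz, folds to fs − 5.85 kHz = 1 kHz.
28.25 kHz mod fs = 0.85 kHz.
0.85 kHz ≤ fs/2 = 3.425 kHz, appears at 0.85 kHz.
20.25 kHz mod fs = 6.55 kHz.
6.55 kHz > fs/2 = 3.425 kHz, folds to fs − 6.55 kHz = 0.3 kHz.
30.5 kHz mod fs = 3.1 kHz.
3.1 kHz ≤ fs/2 = 3.425 kHz, appears at 3.1 kHz.
Distinct values: {0.3 kHz, 0.85 kHz, 1 kHz, 1.55 kHz, 3.1 kHz}.

0.3 kHz, 0.85 kHz, 1 kHz, 1.55 kHz, 3.1 kHz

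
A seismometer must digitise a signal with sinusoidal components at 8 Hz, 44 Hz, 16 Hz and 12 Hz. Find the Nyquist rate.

88 Hz

Highest-frequency component: 44 Hz.
Nyquist rate = 2 × 44 Hz = 88 Hz.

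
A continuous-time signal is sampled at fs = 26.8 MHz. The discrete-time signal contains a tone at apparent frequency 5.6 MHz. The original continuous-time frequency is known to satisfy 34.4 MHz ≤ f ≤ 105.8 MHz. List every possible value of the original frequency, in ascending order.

Frequencies that alias to 5.6 MHz are k·fs ± 5.6 MHz for integer k ≥ 0.
k=0: 5.6 MHz.
k=1: 21.2 MHz, 32.4 MHz.
k=2: 48 MHz, 59.2 MHz.
k=3: 74.8 MHz, 86 MHz.
k=4: 101.6 MHz, 112.8 MHz.
k=5: 128.4 MHz, 139.6 MHz.
Within [34.4 MHz, 105.8 MHz]: 48 MHz, 59.2 MHz, 74.8 MHz, 86 MHz, 101.6 MHz.

48 MHz, 59.2 MHz, 74.8 MHz, 86 MHz, 101.6 MHz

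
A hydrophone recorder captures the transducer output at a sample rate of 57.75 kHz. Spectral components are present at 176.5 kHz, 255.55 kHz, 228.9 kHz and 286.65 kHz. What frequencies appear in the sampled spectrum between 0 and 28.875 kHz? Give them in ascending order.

2.1 kHz, 3.25 kHz, 24.55 kHz

fs/2 = 28.875 kHz.
176.5 kHz mod fs = 3.25 kHz.
3.25 kHz ≤ fs/2 = 28.875 kHz, appears at 3.25 kHz.
255.55 kHz mod fs = 24.55 kHz.
24.55 kHz ≤ fs/2 = 28.875 kHz, appears at 24.55 kHz.
228.9 kHz mod fs = 55.65 kHz.
55.65 kHz > fs/2 = 28.875 kHz, folds to fs − 55.65 kHz = 2.1 kHz.
286.65 kHz mod fs = 55.65 kHz.
55.65 kHz > fs/2 = 28.875 kHz, folds to fs − 55.65 kHz = 2.1 kHz.
Distinct values: {2.1 kHz, 3.25 kHz, 24.55 kHz}.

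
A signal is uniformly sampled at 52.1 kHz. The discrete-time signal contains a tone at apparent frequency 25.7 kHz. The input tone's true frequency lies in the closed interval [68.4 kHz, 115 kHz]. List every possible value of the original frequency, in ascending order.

Frequencies that alias to 25.7 kHz are k·fs ± 25.7 kHz for integer k ≥ 0.
k=0: 25.7 kHz.
k=1: 26.4 kHz, 77.8 kHz.
k=2: 78.5 kHz, 129.9 kHz.
k=3: 130.6 kHz, 182 kHz.
Within [68.4 kHz, 115 kHz]: 77.8 kHz, 78.5 kHz.

77.8 kHz, 78.5 kHz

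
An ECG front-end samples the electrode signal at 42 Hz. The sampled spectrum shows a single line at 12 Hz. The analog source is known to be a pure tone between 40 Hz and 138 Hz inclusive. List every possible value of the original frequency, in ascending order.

Frequencies that alias to 12 Hz are k·fs ± 12 Hz for integer k ≥ 0.
k=0: 12 Hz.
k=1: 30 Hz, 54 Hz.
k=2: 72 Hz, 96 Hz.
k=3: 114 Hz, 138 Hz.
k=4: 156 Hz, 180 Hz.
Within [40 Hz, 138 Hz]: 54 Hz, 72 Hz, 96 Hz, 114 Hz, 138 Hz.

54 Hz, 72 Hz, 96 Hz, 114 Hz, 138 Hz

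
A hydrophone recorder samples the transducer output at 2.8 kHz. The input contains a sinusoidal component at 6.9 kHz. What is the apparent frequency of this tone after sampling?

1.3 kHz

6.9 kHz mod fs = 1.3 kHz.
1.3 kHz ≤ fs/2 = 1.4 kHz, appears at 1.3 kHz.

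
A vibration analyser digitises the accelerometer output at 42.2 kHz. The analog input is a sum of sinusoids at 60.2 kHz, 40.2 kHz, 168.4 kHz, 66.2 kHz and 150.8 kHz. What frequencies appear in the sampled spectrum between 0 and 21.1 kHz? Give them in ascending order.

0.4 kHz, 2 kHz, 18 kHz, 18.2 kHz

fs/2 = 21.1 kHz.
60.2 kHz mod fs = 18 kHz.
18 kHz ≤ fs/2 = 21.1 kHz, appears at 18 kHz.
40.2 kHz > fs/2 = 21.1 kHz, folds to fs − 40.2 kHz = 2 kHz.
168.4 kHz mod fs = 41.8 kHz.
41.8 kHz > fs/2 = 21.1 kHz, folds to fs − 41.8 kHz = 0.4 kHz.
66.2 kHz mod fs = 24 kHz.
24 kHz > fs/2 = 21.1 kHz, folds to fs − 24 kHz = 18.2 kHz.
150.8 kHz mod fs = 24.2 kHz.
24.2 kHz > fs/2 = 21.1 kHz, folds to fs − 24.2 kHz = 18 kHz.
Distinct values: {0.4 kHz, 2 kHz, 18 kHz, 18.2 kHz}.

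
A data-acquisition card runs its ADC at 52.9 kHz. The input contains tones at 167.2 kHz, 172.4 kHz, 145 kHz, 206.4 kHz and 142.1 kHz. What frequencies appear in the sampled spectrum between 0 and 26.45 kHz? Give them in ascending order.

fs/2 = 26.45 kHz.
167.2 kHz mod fs = 8.5 kHz.
8.5 kHz ≤ fs/2 = 26.45 kHz, appears at 8.5 kHz.
172.4 kHz mod fs = 13.7 kHz.
13.7 kHz ≤ fs/2 = 26.45 kHz, appears at 13.7 kHz.
145 kHz mod fs = 39.2 kHz.
39.2 kHz > fs/2 = 26.45 kHz, folds to fs − 39.2 kHz = 13.7 kHz.
206.4 kHz mod fs = 47.7 kHz.
47.7 kHz > fs/2 = 26.45 kHz, folds to fs − 47.7 kHz = 5.2 kHz.
142.1 kHz mod fs = 36.3 kHz.
36.3 kHz > fs/2 = 26.45 kHz, folds to fs − 36.3 kHz = 16.6 kHz.
Distinct values: {5.2 kHz, 8.5 kHz, 13.7 kHz, 16.6 kHz}.

5.2 kHz, 8.5 kHz, 13.7 kHz, 16.6 kHz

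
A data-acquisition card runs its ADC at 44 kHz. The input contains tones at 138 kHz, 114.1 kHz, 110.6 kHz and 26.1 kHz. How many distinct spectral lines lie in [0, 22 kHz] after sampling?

fs/2 = 22 kHz.
138 kHz mod fs = 6 kHz.
6 kHz ≤ fs/2 = 22 kHz, appears at 6 kHz.
114.1 kHz mod fs = 26.1 kHz.
26.1 kHz > fs/2 = 22 kHz, folds to fs − 26.1 kHz = 17.9 kHz.
110.6 kHz mod fs = 22.6 kHz.
22.6 kHz > fs/2 = 22 kHz, folds to fs − 22.6 kHz = 21.4 kHz.
26.1 kHz > fs/2 = 22 kHz, folds to fs − 26.1 kHz = 17.9 kHz.
Distinct values: {6 kHz, 17.9 kHz, 21.4 kHz} → 3.

3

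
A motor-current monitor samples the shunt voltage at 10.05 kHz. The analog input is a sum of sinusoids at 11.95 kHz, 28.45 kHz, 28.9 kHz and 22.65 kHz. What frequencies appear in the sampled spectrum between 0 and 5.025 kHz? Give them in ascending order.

1.25 kHz, 1.7 kHz, 1.9 kHz, 2.55 kHz

fs/2 = 5.025 kHz.
11.95 kHz mod fs = 1.9 kHz.
1.9 kHz ≤ fs/2 = 5.025 kHz, appears at 1.9 kHz.
28.45 kHz mod fs = 8.35 kHz.
8.35 kHz > fs/2 = 5.025 kHz, folds to fs − 8.35 kHz = 1.7 kHz.
28.9 kHz mod fs = 8.8 kHz.
8.8 kHz > fs/2 = 5.025 kHz, folds to fs − 8.8 kHz = 1.25 kHz.
22.65 kHz mod fs = 2.55 kHz.
2.55 kHz ≤ fs/2 = 5.025 kHz, appears at 2.55 kHz.
Distinct values: {1.25 kHz, 1.7 kHz, 1.9 kHz, 2.55 kHz}.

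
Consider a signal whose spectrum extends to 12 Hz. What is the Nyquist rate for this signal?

Nyquist rate = 2 × 12 Hz = 24 Hz.

24 Hz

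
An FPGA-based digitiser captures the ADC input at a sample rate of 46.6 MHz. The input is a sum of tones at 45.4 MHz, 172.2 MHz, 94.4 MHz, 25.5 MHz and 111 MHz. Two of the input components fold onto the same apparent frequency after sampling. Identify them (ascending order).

fs/2 = 23.3 MHz.
45.4 MHz > fs/2 = 23.3 MHz, folds to fs − 45.4 MHz = 1.2 MHz.
172.2 MHz mod fs = 32.4 MHz.
32.4 MHz > fs/2 = 23.3 MHz, folds to fs − 32.4 MHz = 14.2 MHz.
94.4 MHz mod fs = 1.2 MHz.
1.2 MHz ≤ fs/2 = 23.3 MHz, appears at 1.2 MHz.
25.5 MHz > fs/2 = 23.3 MHz, folds to fs − 25.5 MHz = 21.1 MHz.
111 MHz mod fs = 17.8 MHz.
17.8 MHz ≤ fs/2 = 23.3 MHz, appears at 17.8 MHz.
45.4 MHz and 94.4 MHz both map to 1.2 MHz.

45.4 MHz, 94.4 MHz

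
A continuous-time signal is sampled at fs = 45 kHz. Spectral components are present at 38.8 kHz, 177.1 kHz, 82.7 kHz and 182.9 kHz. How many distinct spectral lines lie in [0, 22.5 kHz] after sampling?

3

fs/2 = 22.5 kHz.
38.8 kHz > fs/2 = 22.5 kHz, folds to fs − 38.8 kHz = 6.2 kHz.
177.1 kHz mod fs = 42.1 kHz.
42.1 kHz > fs/2 = 22.5 kHz, folds to fs − 42.1 kHz = 2.9 kHz.
82.7 kHz mod fs = 37.7 kHz.
37.7 kHz > fs/2 = 22.5 kHz, folds to fs − 37.7 kHz = 7.3 kHz.
182.9 kHz mod fs = 2.9 kHz.
2.9 kHz ≤ fs/2 = 22.5 kHz, appears at 2.9 kHz.
Distinct values: {2.9 kHz, 6.2 kHz, 7.3 kHz} → 3.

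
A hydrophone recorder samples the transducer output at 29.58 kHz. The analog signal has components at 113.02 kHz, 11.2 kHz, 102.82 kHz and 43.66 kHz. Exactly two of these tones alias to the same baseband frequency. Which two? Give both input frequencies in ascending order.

fs/2 = 14.79 kHz.
113.02 kHz mod fs = 24.28 kHz.
24.28 kHz > fs/2 = 14.79 kHz, folds to fs − 24.28 kHz = 5.3 kHz.
11.2 kHz ≤ fs/2 = 14.79 kHz, passes unchanged.
102.82 kHz mod fs = 14.08 kHz.
14.08 kHz ≤ fs/2 = 14.79 kHz, appears at 14.08 kHz.
43.66 kHz mod fs = 14.08 kHz.
14.08 kHz ≤ fs/2 = 14.79 kHz, appears at 14.08 kHz.
43.66 kHz and 102.82 kHz both map to 14.08 kHz.

43.66 kHz, 102.82 kHz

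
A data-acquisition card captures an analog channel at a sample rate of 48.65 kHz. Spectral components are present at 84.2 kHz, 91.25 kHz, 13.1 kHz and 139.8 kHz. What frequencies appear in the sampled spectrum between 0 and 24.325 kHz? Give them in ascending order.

fs/2 = 24.325 kHz.
84.2 kHz mod fs = 35.55 kHz.
35.55 kHz > fs/2 = 24.325 kHz, folds to fs − 35.55 kHz = 13.1 kHz.
91.25 kHz mod fs = 42.6 kHz.
42.6 kHz > fs/2 = 24.325 kHz, folds to fs − 42.6 kHz = 6.05 kHz.
13.1 kHz ≤ fs/2 = 24.325 kHz, passes unchanged.
139.8 kHz mod fs = 42.5 kHz.
42.5 kHz > fs/2 = 24.325 kHz, folds to fs − 42.5 kHz = 6.15 kHz.
Distinct values: {6.05 kHz, 6.15 kHz, 13.1 kHz}.

6.05 kHz, 6.15 kHz, 13.1 kHz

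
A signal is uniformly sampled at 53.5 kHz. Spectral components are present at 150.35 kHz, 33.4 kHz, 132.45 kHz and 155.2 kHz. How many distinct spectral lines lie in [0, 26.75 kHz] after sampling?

4

fs/2 = 26.75 kHz.
150.35 kHz mod fs = 43.35 kHz.
43.35 kHz > fs/2 = 26.75 kHz, folds to fs − 43.35 kHz = 10.15 kHz.
33.4 kHz > fs/2 = 26.75 kHz, folds to fs − 33.4 kHz = 20.1 kHz.
132.45 kHz mod fs = 25.45 kHz.
25.45 kHz ≤ fs/2 = 26.75 kHz, appears at 25.45 kHz.
155.2 kHz mod fs = 48.2 kHz.
48.2 kHz > fs/2 = 26.75 kHz, folds to fs − 48.2 kHz = 5.3 kHz.
Distinct values: {5.3 kHz, 10.15 kHz, 20.1 kHz, 25.45 kHz} → 4.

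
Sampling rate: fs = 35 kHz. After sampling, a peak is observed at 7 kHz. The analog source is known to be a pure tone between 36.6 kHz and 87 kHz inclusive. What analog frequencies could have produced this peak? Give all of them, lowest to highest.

42 kHz, 63 kHz, 77 kHz

Frequencies that alias to 7 kHz are k·fs ± 7 kHz for integer k ≥ 0.
k=0: 7 kHz.
k=1: 28 kHz, 42 kHz.
k=2: 63 kHz, 77 kHz.
k=3: 98 kHz, 112 kHz.
Within [36.6 kHz, 87 kHz]: 42 kHz, 63 kHz, 77 kHz.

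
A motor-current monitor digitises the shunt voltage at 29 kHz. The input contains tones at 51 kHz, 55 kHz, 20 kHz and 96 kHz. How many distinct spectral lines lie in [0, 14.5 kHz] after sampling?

fs/2 = 14.5 kHz.
51 kHz mod fs = 22 kHz.
22 kHz > fs/2 = 14.5 kHz, folds to fs − 22 kHz = 7 kHz.
55 kHz mod fs = 26 kHz.
26 kHz > fs/2 = 14.5 kHz, folds to fs − 26 kHz = 3 kHz.
20 kHz > fs/2 = 14.5 kHz, folds to fs − 20 kHz = 9 kHz.
96 kHz mod fs = 9 kHz.
9 kHz ≤ fs/2 = 14.5 kHz, appears at 9 kHz.
Distinct values: {3 kHz, 7 kHz, 9 kHz} → 3.

3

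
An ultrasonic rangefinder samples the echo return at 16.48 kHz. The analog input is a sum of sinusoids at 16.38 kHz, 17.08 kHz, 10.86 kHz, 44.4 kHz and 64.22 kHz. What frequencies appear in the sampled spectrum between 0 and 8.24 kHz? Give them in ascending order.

0.1 kHz, 0.6 kHz, 1.7 kHz, 5.04 kHz, 5.62 kHz

fs/2 = 8.24 kHz.
16.38 kHz > fs/2 = 8.24 kHz, folds to fs − 16.38 kHz = 0.1 kHz.
17.08 kHz mod fs = 0.6 kHz.
0.6 kHz ≤ fs/2 = 8.24 kHz, appears at 0.6 kHz.
10.86 kHz > fs/2 = 8.24 kHz, folds to fs − 10.86 kHz = 5.62 kHz.
44.4 kHz mod fs = 11.44 kHz.
11.44 kHz > fs/2 = 8.24 kHz, folds to fs − 11.44 kHz = 5.04 kHz.
64.22 kHz mod fs = 14.78 kHz.
14.78 kHz > fs/2 = 8.24 kHz, folds to fs − 14.78 kHz = 1.7 kHz.
Distinct values: {0.1 kHz, 0.6 kHz, 1.7 kHz, 5.04 kHz, 5.62 kHz}.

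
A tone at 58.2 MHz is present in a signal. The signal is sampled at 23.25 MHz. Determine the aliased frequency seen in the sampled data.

58.2 MHz mod fs = 11.7 MHz.
11.7 MHz > fs/2 = 11.625 MHz, folds to fs − 11.7 MHz = 11.55 MHz.

11.55 MHz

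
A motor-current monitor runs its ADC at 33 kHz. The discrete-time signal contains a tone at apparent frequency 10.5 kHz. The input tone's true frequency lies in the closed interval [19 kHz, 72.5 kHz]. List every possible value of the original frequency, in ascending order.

Frequencies that alias to 10.5 kHz are k·fs ± 10.5 kHz for integer k ≥ 0.
k=0: 10.5 kHz.
k=1: 22.5 kHz, 43.5 kHz.
k=2: 55.5 kHz, 76.5 kHz.
k=3: 88.5 kHz, 109.5 kHz.
Within [19 kHz, 72.5 kHz]: 22.5 kHz, 43.5 kHz, 55.5 kHz.

22.5 kHz, 43.5 kHz, 55.5 kHz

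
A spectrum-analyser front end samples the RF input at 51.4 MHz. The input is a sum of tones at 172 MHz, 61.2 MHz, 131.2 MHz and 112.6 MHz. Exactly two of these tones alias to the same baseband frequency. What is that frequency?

fs/2 = 25.7 MHz.
172 MHz mod fs = 17.8 MHz.
17.8 MHz ≤ fs/2 = 25.7 MHz, appears at 17.8 MHz.
61.2 MHz mod fs = 9.8 MHz.
9.8 MHz ≤ fs/2 = 25.7 MHz, appears at 9.8 MHz.
131.2 MHz mod fs = 28.4 MHz.
28.4 MHz > fs/2 = 25.7 MHz, folds to fs − 28.4 MHz = 23 MHz.
112.6 MHz mod fs = 9.8 MHz.
9.8 MHz ≤ fs/2 = 25.7 MHz, appears at 9.8 MHz.
61.2 MHz and 112.6 MHz both map to 9.8 MHz.

9.8 MHz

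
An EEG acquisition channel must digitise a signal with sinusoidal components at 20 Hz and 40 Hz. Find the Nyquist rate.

80 Hz

Highest-frequency component: 40 Hz.
Nyquist rate = 2 × 40 Hz = 80 Hz.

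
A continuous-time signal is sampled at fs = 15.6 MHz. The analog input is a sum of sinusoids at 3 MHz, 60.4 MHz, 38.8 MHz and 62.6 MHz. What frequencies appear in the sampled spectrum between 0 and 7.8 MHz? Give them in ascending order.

0.2 MHz, 2 MHz, 3 MHz, 7.6 MHz

fs/2 = 7.8 MHz.
3 MHz ≤ fs/2 = 7.8 MHz, passes unchanged.
60.4 MHz mod fs = 13.6 MHz.
13.6 MHz > fs/2 = 7.8 MHz, folds to fs − 13.6 MHz = 2 MHz.
38.8 MHz mod fs = 7.6 MHz.
7.6 MHz ≤ fs/2 = 7.8 MHz, appears at 7.6 MHz.
62.6 MHz mod fs = 0.2 MHz.
0.2 MHz ≤ fs/2 = 7.8 MHz, appears at 0.2 MHz.
Distinct values: {0.2 MHz, 2 MHz, 3 MHz, 7.6 MHz}.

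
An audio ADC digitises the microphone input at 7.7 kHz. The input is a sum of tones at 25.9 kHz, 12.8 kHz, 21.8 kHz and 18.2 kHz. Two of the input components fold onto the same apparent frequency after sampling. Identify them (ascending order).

fs/2 = 3.85 kHz.
25.9 kHz mod fs = 2.8 kHz.
2.8 kHz ≤ fs/2 = 3.85 kHz, appears at 2.8 kHz.
12.8 kHz mod fs = 5.1 kHz.
5.1 kHz > fs/2 = 3.85 kHz, folds to fs − 5.1 kHz = 2.6 kHz.
21.8 kHz mod fs = 6.4 kHz.
6.4 kHz > fs/2 = 3.85 kHz, folds to fs − 6.4 kHz = 1.3 kHz.
18.2 kHz mod fs = 2.8 kHz.
2.8 kHz ≤ fs/2 = 3.85 kHz, appears at 2.8 kHz.
18.2 kHz and 25.9 kHz both map to 2.8 kHz.

18.2 kHz, 25.9 kHz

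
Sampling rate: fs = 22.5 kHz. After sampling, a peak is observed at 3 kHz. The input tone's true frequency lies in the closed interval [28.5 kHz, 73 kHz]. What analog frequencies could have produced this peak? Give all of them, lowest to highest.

42 kHz, 48 kHz, 64.5 kHz, 70.5 kHz

Frequencies that alias to 3 kHz are k·fs ± 3 kHz for integer k ≥ 0.
k=0: 3 kHz.
k=1: 19.5 kHz, 25.5 kHz.
k=2: 42 kHz, 48 kHz.
k=3: 64.5 kHz, 70.5 kHz.
k=4: 87 kHz, 93 kHz.
Within [28.5 kHz, 73 kHz]: 42 kHz, 48 kHz, 64.5 kHz, 70.5 kHz.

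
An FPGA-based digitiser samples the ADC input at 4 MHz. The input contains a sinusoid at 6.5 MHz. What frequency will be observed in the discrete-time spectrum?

1.5 MHz

6.5 MHz mod fs = 2.5 MHz.
2.5 MHz > fs/2 = 2 MHz, folds to fs − 2.5 MHz = 1.5 MHz.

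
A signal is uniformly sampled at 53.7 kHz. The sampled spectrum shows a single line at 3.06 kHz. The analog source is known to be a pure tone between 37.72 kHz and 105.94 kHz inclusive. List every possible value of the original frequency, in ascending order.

Frequencies that alias to 3.06 kHz are k·fs ± 3.06 kHz for integer k ≥ 0.
k=0: 3.06 kHz.
k=1: 50.64 kHz, 56.76 kHz.
k=2: 104.34 kHz, 110.46 kHz.
k=3: 158.04 kHz, 164.16 kHz.
Within [37.72 kHz, 105.94 kHz]: 50.64 kHz, 56.76 kHz, 104.34 kHz.

50.64 kHz, 56.76 kHz, 104.34 kHz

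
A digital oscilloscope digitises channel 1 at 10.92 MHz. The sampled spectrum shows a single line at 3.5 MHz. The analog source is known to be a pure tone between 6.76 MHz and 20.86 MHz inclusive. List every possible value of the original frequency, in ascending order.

Frequencies that alias to 3.5 MHz are k·fs ± 3.5 MHz for integer k ≥ 0.
k=0: 3.5 MHz.
k=1: 7.42 MHz, 14.42 MHz.
k=2: 18.34 MHz, 25.34 MHz.
k=3: 29.26 MHz, 36.26 MHz.
Within [6.76 MHz, 20.86 MHz]: 7.42 MHz, 14.42 MHz, 18.34 MHz.

7.42 MHz, 14.42 MHz, 18.34 MHz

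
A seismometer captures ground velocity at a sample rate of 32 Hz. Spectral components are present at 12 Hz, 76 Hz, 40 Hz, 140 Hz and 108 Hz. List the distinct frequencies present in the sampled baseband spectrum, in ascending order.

8 Hz, 12 Hz

fs/2 = 16 Hz.
12 Hz ≤ fs/2 = 16 Hz, passes unchanged.
76 Hz mod fs = 12 Hz.
12 Hz ≤ fs/2 = 16 Hz, appears at 12 Hz.
40 Hz mod fs = 8 Hz.
8 Hz ≤ fs/2 = 16 Hz, appears at 8 Hz.
140 Hz mod fs = 12 Hz.
12 Hz ≤ fs/2 = 16 Hz, appears at 12 Hz.
108 Hz mod fs = 12 Hz.
12 Hz ≤ fs/2 = 16 Hz, appears at 12 Hz.
Distinct values: {8 Hz, 12 Hz}.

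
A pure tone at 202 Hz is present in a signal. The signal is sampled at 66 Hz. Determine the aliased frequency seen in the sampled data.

4 Hz

202 Hz mod fs = 4 Hz.
4 Hz ≤ fs/2 = 33 Hz, appears at 4 Hz.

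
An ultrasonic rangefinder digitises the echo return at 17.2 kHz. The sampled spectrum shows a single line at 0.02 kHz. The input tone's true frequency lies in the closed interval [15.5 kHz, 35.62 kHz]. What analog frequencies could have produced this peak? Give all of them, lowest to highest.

Frequencies that alias to 0.02 kHz are k·fs ± 0.02 kHz for integer k ≥ 0.
k=0: 0.02 kHz.
k=1: 17.18 kHz, 17.22 kHz.
k=2: 34.38 kHz, 34.42 kHz.
k=3: 51.58 kHz, 51.62 kHz.
Within [15.5 kHz, 35.62 kHz]: 17.18 kHz, 17.22 kHz, 34.38 kHz, 34.42 kHz.

17.18 kHz, 17.22 kHz, 34.38 kHz, 34.42 kHz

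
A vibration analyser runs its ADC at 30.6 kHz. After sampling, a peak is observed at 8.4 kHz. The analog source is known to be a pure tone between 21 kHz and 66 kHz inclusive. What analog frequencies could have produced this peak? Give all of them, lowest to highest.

22.2 kHz, 39 kHz, 52.8 kHz

Frequencies that alias to 8.4 kHz are k·fs ± 8.4 kHz for integer k ≥ 0.
k=0: 8.4 kHz.
k=1: 22.2 kHz, 39 kHz.
k=2: 52.8 kHz, 69.6 kHz.
k=3: 83.4 kHz, 100.2 kHz.
Within [21 kHz, 66 kHz]: 22.2 kHz, 39 kHz, 52.8 kHz.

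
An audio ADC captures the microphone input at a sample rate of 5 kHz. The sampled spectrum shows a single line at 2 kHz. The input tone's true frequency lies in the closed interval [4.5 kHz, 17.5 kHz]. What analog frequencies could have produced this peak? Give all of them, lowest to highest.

Frequencies that alias to 2 kHz are k·fs ± 2 kHz for integer k ≥ 0.
k=0: 2 kHz.
k=1: 3 kHz, 7 kHz.
k=2: 8 kHz, 12 kHz.
k=3: 13 kHz, 17 kHz.
k=4: 18 kHz, 22 kHz.
Within [4.5 kHz, 17.5 kHz]: 7 kHz, 8 kHz, 12 kHz, 13 kHz, 17 kHz.

7 kHz, 8 kHz, 12 kHz, 13 kHz, 17 kHz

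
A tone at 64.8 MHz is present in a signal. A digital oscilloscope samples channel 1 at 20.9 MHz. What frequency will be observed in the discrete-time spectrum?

64.8 MHz mod fs = 2.1 MHz.
2.1 MHz ≤ fs/2 = 10.45 MHz, appears at 2.1 MHz.

2.1 MHz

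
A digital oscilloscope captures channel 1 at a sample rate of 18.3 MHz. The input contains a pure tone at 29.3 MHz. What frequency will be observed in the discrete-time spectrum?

29.3 MHz mod fs = 11 MHz.
11 MHz > fs/2 = 9.15 MHz, folds to fs − 11 MHz = 7.3 MHz.

7.3 MHz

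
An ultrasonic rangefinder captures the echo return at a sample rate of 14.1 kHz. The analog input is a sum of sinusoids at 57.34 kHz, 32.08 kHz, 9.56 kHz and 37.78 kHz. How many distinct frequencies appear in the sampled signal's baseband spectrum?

fs/2 = 7.05 kHz.
57.34 kHz mod fs = 0.94 kHz.
0.94 kHz ≤ fs/2 = 7.05 kHz, appears at 0.94 kHz.
32.08 kHz mod fs = 3.88 kHz.
3.88 kHz ≤ fs/2 = 7.05 kHz, appears at 3.88 kHz.
9.56 kHz > fs/2 = 7.05 kHz, folds to fs − 9.56 kHz = 4.54 kHz.
37.78 kHz mod fs = 9.58 kHz.
9.58 kHz > fs/2 = 7.05 kHz, folds to fs − 9.58 kHz = 4.52 kHz.
Distinct values: {0.94 kHz, 3.88 kHz, 4.52 kHz, 4.54 kHz} → 4.

4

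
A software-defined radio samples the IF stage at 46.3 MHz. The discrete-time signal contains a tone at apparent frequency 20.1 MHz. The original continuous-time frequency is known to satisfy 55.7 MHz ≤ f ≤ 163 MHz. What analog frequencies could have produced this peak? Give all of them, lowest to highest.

66.4 MHz, 72.5 MHz, 112.7 MHz, 118.8 MHz, 159 MHz

Frequencies that alias to 20.1 MHz are k·fs ± 20.1 MHz for integer k ≥ 0.
k=0: 20.1 MHz.
k=1: 26.2 MHz, 66.4 MHz.
k=2: 72.5 MHz, 112.7 MHz.
k=3: 118.8 MHz, 159 MHz.
k=4: 165.1 MHz, 205.3 MHz.
Within [55.7 MHz, 163 MHz]: 66.4 MHz, 72.5 MHz, 112.7 MHz, 118.8 MHz, 159 MHz.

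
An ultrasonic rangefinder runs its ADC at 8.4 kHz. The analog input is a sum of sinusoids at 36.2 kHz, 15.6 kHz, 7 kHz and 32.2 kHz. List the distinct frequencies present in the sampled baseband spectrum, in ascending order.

fs/2 = 4.2 kHz.
36.2 kHz mod fs = 2.6 kHz.
2.6 kHz ≤ fs/2 = 4.2 kHz, appears at 2.6 kHz.
15.6 kHz mod fs = 7.2 kHz.
7.2 kHz > fs/2 = 4.2 kHz, folds to fs − 7.2 kHz = 1.2 kHz.
7 kHz > fs/2 = 4.2 kHz, folds to fs − 7 kHz = 1.4 kHz.
32.2 kHz mod fs = 7 kHz.
7 kHz > fs/2 = 4.2 kHz, folds to fs − 7 kHz = 1.4 kHz.
Distinct values: {1.2 kHz, 1.4 kHz, 2.6 kHz}.

1.2 kHz, 1.4 kHz, 2.6 kHz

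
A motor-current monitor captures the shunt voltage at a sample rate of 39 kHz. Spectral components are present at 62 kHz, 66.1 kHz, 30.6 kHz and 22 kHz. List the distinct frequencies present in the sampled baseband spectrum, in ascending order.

8.4 kHz, 11.9 kHz, 16 kHz, 17 kHz

fs/2 = 19.5 kHz.
62 kHz mod fs = 23 kHz.
23 kHz > fs/2 = 19.5 kHz, folds to fs − 23 kHz = 16 kHz.
66.1 kHz mod fs = 27.1 kHz.
27.1 kHz > fs/2 = 19.5 kHz, folds to fs − 27.1 kHz = 11.9 kHz.
30.6 kHz > fs/2 = 19.5 kHz, folds to fs − 30.6 kHz = 8.4 kHz.
22 kHz > fs/2 = 19.5 kHz, folds to fs − 22 kHz = 17 kHz.
Distinct values: {8.4 kHz, 11.9 kHz, 16 kHz, 17 kHz}.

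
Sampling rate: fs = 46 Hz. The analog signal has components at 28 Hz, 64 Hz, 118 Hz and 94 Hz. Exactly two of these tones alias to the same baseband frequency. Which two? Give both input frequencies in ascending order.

fs/2 = 23 Hz.
28 Hz > fs/2 = 23 Hz, folds to fs − 28 Hz = 18 Hz.
64 Hz mod fs = 18 Hz.
18 Hz ≤ fs/2 = 23 Hz, appears at 18 Hz.
118 Hz mod fs = 26 Hz.
26 Hz > fs/2 = 23 Hz, folds to fs − 26 Hz = 20 Hz.
94 Hz mod fs = 2 Hz.
2 Hz ≤ fs/2 = 23 Hz, appears at 2 Hz.
28 Hz and 64 Hz both map to 18 Hz.

28 Hz, 64 Hz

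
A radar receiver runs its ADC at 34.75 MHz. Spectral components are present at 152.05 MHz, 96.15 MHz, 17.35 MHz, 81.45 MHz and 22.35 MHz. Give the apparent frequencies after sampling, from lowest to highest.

fs/2 = 17.375 MHz.
152.05 MHz mod fs = 13.05 MHz.
13.05 MHz ≤ fs/2 = 17.375 MHz, appears at 13.05 MHz.
96.15 MHz mod fs = 26.65 MHz.
26.65 MHz > fs/2 = 17.375 MHz, folds to fs − 26.65 MHz = 8.1 MHz.
17.35 MHz ≤ fs/2 = 17.375 MHz, passes unchanged.
81.45 MHz mod fs = 11.95 MHz.
11.95 MHz ≤ fs/2 = 17.375 MHz, appears at 11.95 MHz.
22.35 MHz > fs/2 = 17.375 MHz, folds to fs − 22.35 MHz = 12.4 MHz.
Distinct values: {8.1 MHz, 11.95 MHz, 12.4 MHz, 13.05 MHz, 17.35 MHz}.

8.1 MHz, 11.95 MHz, 12.4 MHz, 13.05 MHz, 17.35 MHz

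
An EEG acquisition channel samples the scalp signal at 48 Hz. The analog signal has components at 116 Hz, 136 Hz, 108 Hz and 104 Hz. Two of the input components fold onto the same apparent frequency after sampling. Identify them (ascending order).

104 Hz, 136 Hz

fs/2 = 24 Hz.
116 Hz mod fs = 20 Hz.
20 Hz ≤ fs/2 = 24 Hz, appears at 20 Hz.
136 Hz mod fs = 40 Hz.
40 Hz > fs/2 = 24 Hz, folds to fs − 40 Hz = 8 Hz.
108 Hz mod fs = 12 Hz.
12 Hz ≤ fs/2 = 24 Hz, appears at 12 Hz.
104 Hz mod fs = 8 Hz.
8 Hz ≤ fs/2 = 24 Hz, appears at 8 Hz.
104 Hz and 136 Hz both map to 8 Hz.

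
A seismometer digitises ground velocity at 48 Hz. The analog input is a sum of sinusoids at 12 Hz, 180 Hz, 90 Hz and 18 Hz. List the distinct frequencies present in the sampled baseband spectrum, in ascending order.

fs/2 = 24 Hz.
12 Hz ≤ fs/2 = 24 Hz, passes unchanged.
180 Hz mod fs = 36 Hz.
36 Hz > fs/2 = 24 Hz, folds to fs − 36 Hz = 12 Hz.
90 Hz mod fs = 42 Hz.
42 Hz > fs/2 = 24 Hz, folds to fs − 42 Hz = 6 Hz.
18 Hz ≤ fs/2 = 24 Hz, passes unchanged.
Distinct values: {6 Hz, 12 Hz, 18 Hz}.

6 Hz, 12 Hz, 18 Hz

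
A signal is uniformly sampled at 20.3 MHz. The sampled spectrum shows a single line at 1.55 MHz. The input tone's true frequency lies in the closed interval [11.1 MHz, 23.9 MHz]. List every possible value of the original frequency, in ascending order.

Frequencies that alias to 1.55 MHz are k·fs ± 1.55 MHz for integer k ≥ 0.
k=0: 1.55 MHz.
k=1: 18.75 MHz, 21.85 MHz.
k=2: 39.05 MHz, 42.15 MHz.
Within [11.1 MHz, 23.9 MHz]: 18.75 MHz, 21.85 MHz.

18.75 MHz, 21.85 MHz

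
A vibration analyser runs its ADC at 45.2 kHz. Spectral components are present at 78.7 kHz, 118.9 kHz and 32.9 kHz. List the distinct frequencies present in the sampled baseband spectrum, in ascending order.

11.7 kHz, 12.3 kHz, 16.7 kHz

fs/2 = 22.6 kHz.
78.7 kHz mod fs = 33.5 kHz.
33.5 kHz > fs/2 = 22.6 kHz, folds to fs − 33.5 kHz = 11.7 kHz.
118.9 kHz mod fs = 28.5 kHz.
28.5 kHz > fs/2 = 22.6 kHz, folds to fs − 28.5 kHz = 16.7 kHz.
32.9 kHz > fs/2 = 22.6 kHz, folds to fs − 32.9 kHz = 12.3 kHz.
Distinct values: {11.7 kHz, 12.3 kHz, 16.7 kHz}.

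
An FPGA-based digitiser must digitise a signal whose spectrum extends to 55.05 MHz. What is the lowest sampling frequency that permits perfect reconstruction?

110.1 MHz

Nyquist rate = 2 × 55.05 MHz = 110.1 MHz.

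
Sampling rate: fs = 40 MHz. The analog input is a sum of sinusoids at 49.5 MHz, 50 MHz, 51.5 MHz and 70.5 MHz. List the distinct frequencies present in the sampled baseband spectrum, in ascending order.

9.5 MHz, 10 MHz, 11.5 MHz

fs/2 = 20 MHz.
49.5 MHz mod fs = 9.5 MHz.
9.5 MHz ≤ fs/2 = 20 MHz, appears at 9.5 MHz.
50 MHz mod fs = 10 MHz.
10 MHz ≤ fs/2 = 20 MHz, appears at 10 MHz.
51.5 MHz mod fs = 11.5 MHz.
11.5 MHz ≤ fs/2 = 20 MHz, appears at 11.5 MHz.
70.5 MHz mod fs = 30.5 MHz.
30.5 MHz > fs/2 = 20 MHz, folds to fs − 30.5 MHz = 9.5 MHz.
Distinct values: {9.5 MHz, 10 MHz, 11.5 MHz}.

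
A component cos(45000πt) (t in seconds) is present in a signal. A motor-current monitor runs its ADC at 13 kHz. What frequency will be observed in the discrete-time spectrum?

3.5 kHz

ω = 45000π rad/s → f = ω/(2π) = 22500 Hz = 22.5 kHz.
22.5 kHz mod fs = 9.5 kHz.
9.5 kHz > fs/2 = 6.5 kHz, folds to fs − 9.5 kHz = 3.5 kHz.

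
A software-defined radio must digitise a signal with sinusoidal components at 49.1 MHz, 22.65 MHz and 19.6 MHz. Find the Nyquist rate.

98.2 MHz

Highest-frequency component: 49.1 MHz.
Nyquist rate = 2 × 49.1 MHz = 98.2 MHz.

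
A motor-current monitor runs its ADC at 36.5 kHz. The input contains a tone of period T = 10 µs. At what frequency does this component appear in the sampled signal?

9.5 kHz

T = 10 µs → f = 1/T = 100 kHz.
100 kHz mod fs = 27 kHz.
27 kHz > fs/2 = 18.25 kHz, folds to fs − 27 kHz = 9.5 kHz.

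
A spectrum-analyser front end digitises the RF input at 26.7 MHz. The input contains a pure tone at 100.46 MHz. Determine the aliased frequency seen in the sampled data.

100.46 MHz mod fs = 20.36 MHz.
20.36 MHz > fs/2 = 13.35 MHz, folds to fs − 20.36 MHz = 6.34 MHz.

6.34 MHz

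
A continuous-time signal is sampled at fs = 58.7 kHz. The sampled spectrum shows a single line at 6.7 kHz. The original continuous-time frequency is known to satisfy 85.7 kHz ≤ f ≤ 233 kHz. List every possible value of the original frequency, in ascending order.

110.7 kHz, 124.1 kHz, 169.4 kHz, 182.8 kHz, 228.1 kHz

Frequencies that alias to 6.7 kHz are k·fs ± 6.7 kHz for integer k ≥ 0.
k=0: 6.7 kHz.
k=1: 52 kHz, 65.4 kHz.
k=2: 110.7 kHz, 124.1 kHz.
k=3: 169.4 kHz, 182.8 kHz.
k=4: 228.1 kHz, 241.5 kHz.
k=5: 286.8 kHz, 300.2 kHz.
Within [85.7 kHz, 233 kHz]: 110.7 kHz, 124.1 kHz, 169.4 kHz, 182.8 kHz, 228.1 kHz.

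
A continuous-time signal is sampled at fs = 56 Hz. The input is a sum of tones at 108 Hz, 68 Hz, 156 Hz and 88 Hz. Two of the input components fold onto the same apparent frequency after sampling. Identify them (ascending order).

68 Hz, 156 Hz

fs/2 = 28 Hz.
108 Hz mod fs = 52 Hz.
52 Hz > fs/2 = 28 Hz, folds to fs − 52 Hz = 4 Hz.
68 Hz mod fs = 12 Hz.
12 Hz ≤ fs/2 = 28 Hz, appears at 12 Hz.
156 Hz mod fs = 44 Hz.
44 Hz > fs/2 = 28 Hz, folds to fs − 44 Hz = 12 Hz.
88 Hz mod fs = 32 Hz.
32 Hz > fs/2 = 28 Hz, folds to fs − 32 Hz = 24 Hz.
68 Hz and 156 Hz both map to 12 Hz.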